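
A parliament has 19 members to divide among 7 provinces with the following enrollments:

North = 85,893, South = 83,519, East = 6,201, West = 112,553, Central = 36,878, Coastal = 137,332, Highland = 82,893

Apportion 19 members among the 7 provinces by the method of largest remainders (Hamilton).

North=3, South=3, East=0, West=4, Central=1, Coastal=5, Highland=3

Standard divisor: 545269 ÷ 19 ≈ 28698.368.
Standard quotas: North 2.9930, South 2.9102, East 0.2161, West 3.9219, Central 1.2850, Coastal 4.7854, Highland 2.8884.
Lower quotas: North 2, South 2, East 0, West 3, Central 1, Coastal 4, Highland 2 (sum 14, leaving 5 seats).
Remainders in descending order: North 0.9930, West 0.9219, South 0.9102, Highland 0.8884, Coastal 0.7854, Central 0.2850, East 0.2161.
Largest remainders: North, West, South, Highland, Coastal receive the extra seats.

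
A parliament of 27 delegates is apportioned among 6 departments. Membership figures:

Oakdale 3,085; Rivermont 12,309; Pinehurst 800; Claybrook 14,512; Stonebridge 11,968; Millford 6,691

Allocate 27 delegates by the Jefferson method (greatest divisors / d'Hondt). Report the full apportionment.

Oakdale 1, Rivermont 7, Pinehurst 0, Claybrook 8, Stonebridge 7, Millford 4

Standard divisor 49365/27 ≈ 1828.333; standard quotas: Oakdale 1.687, Rivermont 6.732, Pinehurst 0.438, Claybrook 7.937, Stonebridge 6.546, Millford 3.660.
Rounding down gives 1, 6, 0, 7, 6, 3 = 23 seats, so the divisor must be adjusted.
With modified divisor 1640: modified quotas Oakdale 1.881, Rivermont 7.505, Pinehurst 0.488, Claybrook 8.849, Stonebridge 7.298, Millford 4.080.
Rounding down: Oakdale 1, Rivermont 7, Pinehurst 0, Claybrook 8, Stonebridge 7, Millford 4 (total 27).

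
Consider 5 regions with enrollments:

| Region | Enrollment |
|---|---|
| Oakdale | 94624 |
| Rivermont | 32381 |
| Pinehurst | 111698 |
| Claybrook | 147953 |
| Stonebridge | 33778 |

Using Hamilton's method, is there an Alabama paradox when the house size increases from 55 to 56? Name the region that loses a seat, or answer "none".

Stonebridge

At 55 seats: Oakdale 12, Rivermont 4, Pinehurst 15, Claybrook 19, Stonebridge 5.
At 56 seats: Oakdale 13, Rivermont 4, Pinehurst 15, Claybrook 20, Stonebridge 4.
Stonebridge drops from 5 to 4.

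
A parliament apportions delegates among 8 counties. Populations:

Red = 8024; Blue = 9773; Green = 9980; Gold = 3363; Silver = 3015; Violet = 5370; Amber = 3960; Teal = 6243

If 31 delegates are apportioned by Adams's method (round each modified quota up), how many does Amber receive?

Standard divisor 49728/31 ≈ 1604.129; standard quotas: Red 5.002, Blue 6.092, Green 6.221, Gold 2.096, Silver 1.880, Violet 3.348, Amber 2.469, Teal 3.892.
Rounding up gives 6, 7, 7, 3, 2, 4, 3, 4 = 36 seats, so the divisor must be adjusted.
With modified divisor 1900: modified quotas Red 4.223, Blue 5.144, Green 5.253, Gold 1.770, Silver 1.587, Violet 2.826, Amber 2.084, Teal 3.286.
Rounding up: Red 5, Blue 6, Green 6, Gold 2, Silver 2, Violet 3, Amber 3, Teal 4 (total 31).
Amber receives 3.

3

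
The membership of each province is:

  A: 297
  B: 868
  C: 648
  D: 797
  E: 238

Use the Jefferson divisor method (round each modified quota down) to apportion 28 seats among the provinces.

A=3; B=9; C=6; D=8; E=2

Standard divisor 2848/28 ≈ 101.714; standard quotas: A 2.920, B 8.534, C 6.371, D 7.836, E 2.340.
Rounding down gives 2, 8, 6, 7, 2 = 25 seats, so the divisor must be adjusted.
With modified divisor 95: modified quotas A 3.126, B 9.137, C 6.821, D 8.389, E 2.505.
Rounding down: A 3, B 9, C 6, D 8, E 2 (total 28).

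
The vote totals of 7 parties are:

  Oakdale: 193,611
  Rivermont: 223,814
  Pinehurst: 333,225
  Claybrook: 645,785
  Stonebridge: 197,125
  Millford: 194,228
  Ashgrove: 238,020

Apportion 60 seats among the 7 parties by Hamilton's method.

Oakdale=6, Rivermont=6, Pinehurst=10, Claybrook=19, Stonebridge=6, Millford=6, Ashgrove=7

Total 2025808; standard divisor 2025808/60 ≈ 33763.467.
Standard quotas: Oakdale 5.7343, Rivermont 6.6289, Pinehurst 9.8694, Claybrook 19.1267, Stonebridge 5.8384, Millford 5.7526, Ashgrove 7.0496.
Lower quotas: Oakdale 5, Rivermont 6, Pinehurst 9, Claybrook 19, Stonebridge 5, Millford 5, Ashgrove 7 (sum 56, leaving 4 seats).
Remainders in descending order: Pinehurst 0.8694, Stonebridge 0.8384, Millford 0.7526, Oakdale 0.7343, Rivermont 0.6289, Claybrook 0.1267, Ashgrove 0.0496.
Largest remainders: Pinehurst, Stonebridge, Millford, Oakdale receive the extra seats.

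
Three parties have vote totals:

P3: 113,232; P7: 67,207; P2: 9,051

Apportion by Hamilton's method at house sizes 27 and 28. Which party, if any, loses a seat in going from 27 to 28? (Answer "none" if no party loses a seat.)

none

At 27 seats: P3 16, P7 10, P2 1.
At 28 seats: P3 17, P7 10, P2 1.
No party's allocation decreased.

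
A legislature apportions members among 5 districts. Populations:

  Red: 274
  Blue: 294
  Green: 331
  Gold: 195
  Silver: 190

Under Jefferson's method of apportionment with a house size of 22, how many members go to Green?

6

Standard divisor 1284/22 ≈ 58.364; standard quotas: Red 4.695, Blue 5.037, Green 5.671, Gold 3.341, Silver 3.255.
Rounding down gives 4, 5, 5, 3, 3 = 20 seats, so the divisor must be adjusted.
With modified divisor 50: modified quotas Red 5.480, Blue 5.880, Green 6.620, Gold 3.900, Silver 3.800.
Rounding down: Red 5, Blue 5, Green 6, Gold 3, Silver 3 (total 22).
Green receives 6.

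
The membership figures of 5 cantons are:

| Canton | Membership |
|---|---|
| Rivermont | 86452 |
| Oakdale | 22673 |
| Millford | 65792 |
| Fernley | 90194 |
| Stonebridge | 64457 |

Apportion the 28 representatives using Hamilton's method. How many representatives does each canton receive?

Total 329568; standard divisor 329568/28 ≈ 11770.286.
Standard quotas: Rivermont 7.3449, Oakdale 1.9263, Millford 5.5897, Fernley 7.6629, Stonebridge 5.4762.
Lower quotas: Rivermont 7, Oakdale 1, Millford 5, Fernley 7, Stonebridge 5 (sum 25, leaving 3 seats).
Remainders in descending order: Oakdale 0.9263, Fernley 0.6629, Millford 0.5897, Stonebridge 0.4762, Rivermont 0.3449.
The surplus seats go to Oakdale, Fernley, Millford.

Rivermont: 7, Oakdale: 2, Millford: 6, Fernley: 8, Stonebridge: 5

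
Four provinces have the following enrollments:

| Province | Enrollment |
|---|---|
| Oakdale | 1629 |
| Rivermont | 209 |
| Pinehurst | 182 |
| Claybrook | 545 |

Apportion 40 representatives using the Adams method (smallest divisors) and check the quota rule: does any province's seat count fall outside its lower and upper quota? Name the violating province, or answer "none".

Standard quotas: Oakdale 25.404, Rivermont 3.259, Pinehurst 2.838, Claybrook 8.499.
Adams allocation: Oakdale 24, Rivermont 4, Pinehurst 3, Claybrook 9.
Oakdale has quota 25.404 (lower 25, upper 26) but receives 24 — outside the quota interval.

Oakdale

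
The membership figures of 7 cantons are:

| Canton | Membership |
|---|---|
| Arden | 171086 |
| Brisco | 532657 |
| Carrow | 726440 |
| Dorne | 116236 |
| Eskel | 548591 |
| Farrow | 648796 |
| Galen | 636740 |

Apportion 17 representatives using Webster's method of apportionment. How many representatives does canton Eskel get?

Standard divisor 3380546/17 ≈ 198855.647; standard quotas: Arden 0.860, Brisco 2.679, Carrow 3.653, Dorne 0.585, Eskel 2.759, Farrow 3.263, Galen 3.202.
Rounding to the nearest integer gives 1, 3, 4, 1, 3, 3, 3 = 18 seats, so the divisor must be adjusted.
With modified divisor 210300: modified quotas Arden 0.814, Brisco 2.533, Carrow 3.454, Dorne 0.553, Eskel 2.609, Farrow 3.085, Galen 3.028.
Rounding to the nearest integer: Arden 1, Brisco 3, Carrow 3, Dorne 1, Eskel 3, Farrow 3, Galen 3 (total 17).
Eskel receives 3.

3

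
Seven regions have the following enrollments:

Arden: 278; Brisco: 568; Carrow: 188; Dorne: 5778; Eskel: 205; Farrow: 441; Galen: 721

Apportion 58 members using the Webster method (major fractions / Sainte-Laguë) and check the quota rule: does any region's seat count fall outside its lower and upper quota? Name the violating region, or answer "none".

Standard quotas: Arden 1.971, Brisco 4.028, Carrow 1.333, Dorne 40.974, Eskel 1.454, Farrow 3.127, Galen 5.113.
Webster allocation: Arden 2, Brisco 4, Carrow 1, Dorne 42, Eskel 1, Farrow 3, Galen 5.
Dorne has quota 40.974 (lower 40, upper 41) but receives 42 — outside the quota interval.

Dorne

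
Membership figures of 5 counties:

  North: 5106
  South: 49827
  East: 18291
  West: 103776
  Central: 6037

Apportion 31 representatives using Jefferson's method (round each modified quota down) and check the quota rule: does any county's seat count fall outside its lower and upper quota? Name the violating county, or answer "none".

none

Standard quotas: North 0.865, South 8.439, East 3.098, West 17.576, Central 1.022.
Jefferson allocation: North 0, South 9, East 3, West 18, Central 1.
Every allocation lies between the lower and upper quota.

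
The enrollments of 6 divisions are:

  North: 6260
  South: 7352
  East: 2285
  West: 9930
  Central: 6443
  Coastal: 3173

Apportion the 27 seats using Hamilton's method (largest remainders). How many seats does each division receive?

North 5; South 6; East 2; West 7; Central 5; Coastal 2

Standard divisor: 35443 ÷ 27 ≈ 1312.704.
Standard quotas: North 4.7688, South 5.6007, East 1.7407, West 7.5645, Central 4.9082, Coastal 2.4171.
Lower quotas: North 4, South 5, East 1, West 7, Central 4, Coastal 2 (sum 23, leaving 4 seats).
Remainders in descending order: Central 0.9082, North 0.7688, East 0.7407, South 0.6007, West 0.5645, Coastal 0.4171.
Largest remainders: Central, North, East, South receive the extra seats.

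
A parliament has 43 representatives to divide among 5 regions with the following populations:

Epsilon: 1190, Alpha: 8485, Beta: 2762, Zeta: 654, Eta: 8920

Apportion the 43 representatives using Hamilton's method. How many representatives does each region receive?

Standard divisor: 22011 ÷ 43 ≈ 511.884.
Standard quotas: Epsilon 2.3247, Alpha 16.5760, Beta 5.3958, Zeta 1.2776, Eta 17.4258.
Lower quotas: Epsilon 2, Alpha 16, Beta 5, Zeta 1, Eta 17 (sum 41, leaving 2 seats).
Remainders in descending order: Alpha 0.5760, Eta 0.4258, Beta 0.3958, Epsilon 0.3247, Zeta 0.2776.
Largest remainders: Alpha, Eta receive the extra seats.

Epsilon=2, Alpha=17, Beta=5, Zeta=1, Eta=18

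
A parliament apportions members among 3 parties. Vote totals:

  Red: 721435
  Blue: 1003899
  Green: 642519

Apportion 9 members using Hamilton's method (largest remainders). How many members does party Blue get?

Standard divisor: 2367853 ÷ 9 ≈ 263094.778.
Standard quotas: Red 2.7421, Blue 3.8157, Green 2.4422.
Lower quotas: Red 2, Blue 3, Green 2 (sum 7, leaving 2 seats).
Remainders in descending order: Blue 0.8157, Red 0.7421, Green 0.4422.
Largest remainders: Blue, Red receive the extra seats.
Blue receives 4.

4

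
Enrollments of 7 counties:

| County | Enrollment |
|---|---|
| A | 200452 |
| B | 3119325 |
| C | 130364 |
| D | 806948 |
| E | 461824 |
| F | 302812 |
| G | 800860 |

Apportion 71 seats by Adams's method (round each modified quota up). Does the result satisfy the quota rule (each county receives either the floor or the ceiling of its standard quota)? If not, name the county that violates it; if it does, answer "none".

Standard quotas: A 2.444, B 38.037, C 1.590, D 9.840, E 5.631, F 3.692, G 9.766.
Adams allocation: A 3, B 36, C 2, D 10, E 6, F 4, G 10.
B has quota 38.037 (lower 38, upper 39) but receives 36 — outside the quota interval.

B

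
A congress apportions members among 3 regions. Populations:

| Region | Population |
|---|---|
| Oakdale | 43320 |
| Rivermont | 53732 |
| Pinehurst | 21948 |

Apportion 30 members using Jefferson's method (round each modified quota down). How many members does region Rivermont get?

14

Standard divisor 119000/30 ≈ 3966.667; standard quotas: Oakdale 10.921, Rivermont 13.546, Pinehurst 5.533.
Rounding down gives 10, 13, 5 = 28 seats, so the divisor must be adjusted.
With modified divisor 3700: modified quotas Oakdale 11.708, Rivermont 14.522, Pinehurst 5.932.
Rounding down: Oakdale 11, Rivermont 14, Pinehurst 5 (total 30).
Rivermont receives 14.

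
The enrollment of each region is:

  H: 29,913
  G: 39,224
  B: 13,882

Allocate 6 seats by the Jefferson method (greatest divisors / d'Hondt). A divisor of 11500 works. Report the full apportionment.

With modified divisor 11500: modified quotas H 2.601, G 3.411, B 1.207.
Rounding down: H 2, G 3, B 1 (total 6).

H 2; G 3; B 1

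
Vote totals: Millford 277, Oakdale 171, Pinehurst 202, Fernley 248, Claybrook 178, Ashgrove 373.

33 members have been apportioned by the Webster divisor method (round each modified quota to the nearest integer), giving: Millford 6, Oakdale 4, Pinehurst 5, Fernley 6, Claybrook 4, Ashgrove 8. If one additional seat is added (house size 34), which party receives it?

Priority for the next seat is population ÷ (current seats + 0.5).
Priorities: Millford 42.615, Oakdale 38.000, Pinehurst 36.727, Fernley 38.154, Claybrook 39.556, Ashgrove 43.882.
Highest priority: Ashgrove.

Ashgrove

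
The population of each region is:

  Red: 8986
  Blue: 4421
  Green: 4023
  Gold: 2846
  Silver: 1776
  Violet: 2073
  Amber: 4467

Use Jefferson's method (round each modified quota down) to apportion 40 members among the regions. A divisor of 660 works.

Red=13; Blue=6; Green=6; Gold=4; Silver=2; Violet=3; Amber=6

With modified divisor 660: modified quotas Red 13.615, Blue 6.698, Green 6.095, Gold 4.312, Silver 2.691, Violet 3.141, Amber 6.768.
Rounding down: Red 13, Blue 6, Green 6, Gold 4, Silver 2, Violet 3, Amber 6 (total 40).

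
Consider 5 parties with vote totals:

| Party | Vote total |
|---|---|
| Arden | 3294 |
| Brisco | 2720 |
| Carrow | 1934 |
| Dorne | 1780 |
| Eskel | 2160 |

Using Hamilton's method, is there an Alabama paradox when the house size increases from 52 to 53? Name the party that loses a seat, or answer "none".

At 52 seats: Arden 14, Brisco 12, Carrow 9, Dorne 8, Eskel 9.
At 53 seats: Arden 15, Brisco 12, Carrow 8, Dorne 8, Eskel 10.
Carrow drops from 9 to 8.

Carrow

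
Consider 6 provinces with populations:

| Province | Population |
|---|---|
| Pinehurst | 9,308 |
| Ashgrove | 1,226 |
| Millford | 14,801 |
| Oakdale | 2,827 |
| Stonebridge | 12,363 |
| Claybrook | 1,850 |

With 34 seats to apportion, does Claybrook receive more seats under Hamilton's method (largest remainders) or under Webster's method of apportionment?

Hamilton

Hamilton: Pinehurst 7, Ashgrove 1, Millford 12, Oakdale 2, Stonebridge 10, Claybrook 2.
Webster: Pinehurst 8, Ashgrove 1, Millford 12, Oakdale 2, Stonebridge 10, Claybrook 1.
Claybrook gets 2 under Hamilton and 1 under Webster.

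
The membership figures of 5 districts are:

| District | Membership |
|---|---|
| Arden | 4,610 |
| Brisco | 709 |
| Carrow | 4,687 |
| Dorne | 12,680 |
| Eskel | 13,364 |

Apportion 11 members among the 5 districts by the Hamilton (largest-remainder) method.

Arden 1, Brisco 0, Carrow 2, Dorne 4, Eskel 4

The standard divisor is 36050/11 ≈ 3277.273.
Standard quotas: Arden 1.4067, Brisco 0.2163, Carrow 1.4302, Dorne 3.8691, Eskel 4.0778.
Lower quotas: Arden 1, Brisco 0, Carrow 1, Dorne 3, Eskel 4 (sum 9, leaving 2 seats).
Remainders in descending order: Dorne 0.8691, Carrow 0.4302, Arden 0.4067, Brisco 0.2163, Eskel 0.0778.
Largest remainders: Dorne, Carrow receive the extra seats.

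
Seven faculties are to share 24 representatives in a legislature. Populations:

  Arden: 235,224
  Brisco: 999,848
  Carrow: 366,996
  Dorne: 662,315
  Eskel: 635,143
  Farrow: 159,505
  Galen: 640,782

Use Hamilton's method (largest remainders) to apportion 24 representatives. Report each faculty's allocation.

Arden: 2; Brisco: 7; Carrow: 2; Dorne: 4; Eskel: 4; Farrow: 1; Galen: 4

The standard divisor is 3699813/24 ≈ 154158.875.
Standard quotas: Arden 1.5259, Brisco 6.4858, Carrow 2.3806, Dorne 4.2963, Eskel 4.1201, Farrow 1.0347, Galen 4.1566.
Lower quotas: Arden 1, Brisco 6, Carrow 2, Dorne 4, Eskel 4, Farrow 1, Galen 4 (sum 22, leaving 2 seats).
Remainders in descending order: Arden 0.5259, Brisco 0.4858, Carrow 0.3806, Dorne 0.2963, Galen 0.1566, Eskel 0.1201, Farrow 0.0347.
Largest remainders: Arden, Brisco receive the extra seats.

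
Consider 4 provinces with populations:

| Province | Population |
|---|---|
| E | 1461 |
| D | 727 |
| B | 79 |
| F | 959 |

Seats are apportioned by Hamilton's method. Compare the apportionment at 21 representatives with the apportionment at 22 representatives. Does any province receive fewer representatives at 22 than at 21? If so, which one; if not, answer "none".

B

At 21 seats: E 9, D 5, B 1, F 6.
At 22 seats: E 10, D 5, B 0, F 7.
B drops from 1 to 0.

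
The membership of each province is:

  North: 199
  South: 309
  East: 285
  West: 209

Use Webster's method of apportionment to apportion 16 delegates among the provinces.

Standard divisor 1002/16 ≈ 62.625; standard quotas: North 3.178, South 4.934, East 4.551, West 3.337.
Rounding to the nearest integer gives North 3, South 5, East 5, West 3 — total 16, matching the house size, so no adjustment is needed.

North=3; South=5; East=5; West=3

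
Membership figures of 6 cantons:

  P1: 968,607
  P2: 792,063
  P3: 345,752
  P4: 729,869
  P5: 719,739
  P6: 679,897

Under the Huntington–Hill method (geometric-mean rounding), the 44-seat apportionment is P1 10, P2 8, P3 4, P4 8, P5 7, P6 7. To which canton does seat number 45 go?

P5

Priority for the next seat is population ÷ (√(s·(s+1))).
Priorities: P1 92353.054, P2 93345.520, P3 77312.498, P4 86015.887, P5 96179.169, P6 90855.058.
Highest priority: P5.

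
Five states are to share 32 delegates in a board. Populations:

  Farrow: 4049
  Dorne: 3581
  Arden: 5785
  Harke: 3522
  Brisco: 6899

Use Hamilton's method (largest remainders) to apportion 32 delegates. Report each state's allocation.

Standard divisor: 23836 ÷ 32 ≈ 744.875.
Standard quotas: Farrow 5.4358, Dorne 4.8075, Arden 7.7664, Harke 4.7283, Brisco 9.2620.
Lower quotas: Farrow 5, Dorne 4, Arden 7, Harke 4, Brisco 9 (sum 29, leaving 3 seats).
Remainders in descending order: Dorne 0.8075, Arden 0.7664, Harke 0.7283, Farrow 0.4358, Brisco 0.2620.
The surplus seats go to Dorne, Arden, Harke.

Farrow 5; Dorne 5; Arden 8; Harke 5; Brisco 9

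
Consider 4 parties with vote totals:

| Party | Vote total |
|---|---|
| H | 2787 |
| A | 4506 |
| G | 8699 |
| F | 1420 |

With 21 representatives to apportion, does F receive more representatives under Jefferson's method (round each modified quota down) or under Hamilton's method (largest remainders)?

Jefferson: H 3, A 6, G 11, F 1.
Hamilton: H 3, A 5, G 11, F 2.
F gets 1 under Jefferson and 2 under Hamilton.

Hamilton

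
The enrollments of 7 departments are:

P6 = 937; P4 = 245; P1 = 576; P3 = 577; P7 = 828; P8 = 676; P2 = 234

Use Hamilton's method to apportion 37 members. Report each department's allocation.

The standard divisor is 4073/37 ≈ 110.081.
Standard quotas: P6 8.512, P4 2.226, P1 5.233, P3 5.242, P7 7.522, P8 6.141, P2 2.126.
Lower quotas: P6 8, P4 2, P1 5, P3 5, P7 7, P8 6, P2 2 (sum 35, leaving 2 seats).
Remainders in descending order: P7 0.522, P6 0.512, P3 0.242, P1 0.233, P4 0.226, P8 0.141, P2 0.126.
The surplus seats go to P7, P6.

P6 9, P4 2, P1 5, P3 5, P7 8, P8 6, P2 2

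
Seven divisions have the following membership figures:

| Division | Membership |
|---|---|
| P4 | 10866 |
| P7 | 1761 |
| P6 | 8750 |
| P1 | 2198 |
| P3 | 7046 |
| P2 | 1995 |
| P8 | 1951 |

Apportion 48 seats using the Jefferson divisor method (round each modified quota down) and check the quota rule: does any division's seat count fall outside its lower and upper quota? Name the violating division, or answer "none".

Standard quotas: P4 15.089, P7 2.445, P6 12.150, P1 3.052, P3 9.784, P2 2.770, P8 2.709.
Jefferson allocation: P4 16, P7 2, P6 13, P1 3, P3 10, P2 2, P8 2.
Every allocation lies between the lower and upper quota.

none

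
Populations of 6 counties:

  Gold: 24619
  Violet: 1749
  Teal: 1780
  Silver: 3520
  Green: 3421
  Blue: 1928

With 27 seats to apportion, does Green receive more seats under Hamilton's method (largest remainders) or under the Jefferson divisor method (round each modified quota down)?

Hamilton

Hamilton: Gold 18, Violet 1, Teal 1, Silver 3, Green 3, Blue 1.
Jefferson: Gold 20, Violet 1, Teal 1, Silver 2, Green 2, Blue 1.
Green gets 3 under Hamilton and 2 under Jefferson.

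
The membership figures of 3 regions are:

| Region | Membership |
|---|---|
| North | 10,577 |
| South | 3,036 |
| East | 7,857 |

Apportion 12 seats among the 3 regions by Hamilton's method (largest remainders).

The standard divisor is 21470/12 ≈ 1789.167.
Standard quotas: North 5.9117, South 1.6969, East 4.3914.
Lower quotas: North 5, South 1, East 4 (sum 10, leaving 2 seats).
Remainders in descending order: North 0.9117, South 0.6969, East 0.3914.
Largest remainders: North, South receive the extra seats.

North 6; South 2; East 4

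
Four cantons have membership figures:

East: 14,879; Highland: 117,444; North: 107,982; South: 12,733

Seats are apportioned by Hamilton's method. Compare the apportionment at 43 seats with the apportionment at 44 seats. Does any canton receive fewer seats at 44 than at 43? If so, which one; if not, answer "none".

none

At 43 seats: East 3, Highland 20, North 18, South 2.
At 44 seats: East 3, Highland 20, North 19, South 2.
No canton's allocation decreased.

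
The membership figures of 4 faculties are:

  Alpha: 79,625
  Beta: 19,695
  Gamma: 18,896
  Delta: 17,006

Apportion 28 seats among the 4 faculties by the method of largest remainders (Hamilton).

Alpha: 16; Beta: 4; Gamma: 4; Delta: 4

Standard divisor: 135222 ÷ 28 ≈ 4829.357.
Standard quotas: Alpha 16.4877, Beta 4.0782, Gamma 3.9127, Delta 3.5214.
Lower quotas: Alpha 16, Beta 4, Gamma 3, Delta 3 (sum 26, leaving 2 seats).
Remainders in descending order: Gamma 0.9127, Delta 0.5214, Alpha 0.4877, Beta 0.0782.
Largest remainders: Gamma, Delta receive the extra seats.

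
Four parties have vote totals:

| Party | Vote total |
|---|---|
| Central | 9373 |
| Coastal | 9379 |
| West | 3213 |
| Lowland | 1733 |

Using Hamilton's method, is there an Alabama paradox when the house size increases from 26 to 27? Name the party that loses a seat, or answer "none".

At 26 seats: Central 10, Coastal 10, West 4, Lowland 2.
At 27 seats: Central 11, Coastal 11, West 3, Lowland 2.
West drops from 4 to 3.

West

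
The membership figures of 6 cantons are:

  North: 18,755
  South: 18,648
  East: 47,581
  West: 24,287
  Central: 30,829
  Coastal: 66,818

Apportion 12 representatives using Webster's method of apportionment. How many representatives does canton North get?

1

Standard divisor 206918/12 ≈ 17243.167; standard quotas: North 1.088, South 1.081, East 2.759, West 1.408, Central 1.788, Coastal 3.875.
Rounding to the nearest integer gives North 1, South 1, East 3, West 1, Central 2, Coastal 4 — total 12, matching the house size, so no adjustment is needed.
North receives 1.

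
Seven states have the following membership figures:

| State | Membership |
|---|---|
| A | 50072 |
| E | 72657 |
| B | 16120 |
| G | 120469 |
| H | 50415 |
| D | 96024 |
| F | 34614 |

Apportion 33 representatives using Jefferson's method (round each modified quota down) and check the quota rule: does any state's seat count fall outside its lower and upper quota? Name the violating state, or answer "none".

none

Standard quotas: A 3.752, E 5.445, B 1.208, G 9.028, H 3.778, D 7.196, F 2.594.
Jefferson allocation: A 4, E 6, B 1, G 9, H 4, D 7, F 2.
Every allocation lies between the lower and upper quota.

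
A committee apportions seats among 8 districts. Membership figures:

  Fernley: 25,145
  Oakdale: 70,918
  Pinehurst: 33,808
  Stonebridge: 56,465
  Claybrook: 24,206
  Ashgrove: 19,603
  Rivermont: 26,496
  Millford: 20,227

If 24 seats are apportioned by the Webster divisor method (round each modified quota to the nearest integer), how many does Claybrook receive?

2

Standard divisor 276868/24 ≈ 11536.167; standard quotas: Fernley 2.180, Oakdale 6.147, Pinehurst 2.931, Stonebridge 4.895, Claybrook 2.098, Ashgrove 1.699, Rivermont 2.297, Millford 1.753.
Rounding to the nearest integer gives Fernley 2, Oakdale 6, Pinehurst 3, Stonebridge 5, Claybrook 2, Ashgrove 2, Rivermont 2, Millford 2 — total 24, matching the house size, so no adjustment is needed.
Claybrook receives 2.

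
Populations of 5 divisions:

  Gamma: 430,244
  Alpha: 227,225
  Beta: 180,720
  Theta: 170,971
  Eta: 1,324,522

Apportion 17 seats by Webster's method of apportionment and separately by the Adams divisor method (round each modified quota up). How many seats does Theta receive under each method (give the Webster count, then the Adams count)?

Webster: Gamma 3, Alpha 2, Beta 1, Theta 1, Eta 10.
Adams: Gamma 3, Alpha 2, Beta 2, Theta 2, Eta 8.
Theta gets 1 under Webster and 2 under Adams.

1 and 2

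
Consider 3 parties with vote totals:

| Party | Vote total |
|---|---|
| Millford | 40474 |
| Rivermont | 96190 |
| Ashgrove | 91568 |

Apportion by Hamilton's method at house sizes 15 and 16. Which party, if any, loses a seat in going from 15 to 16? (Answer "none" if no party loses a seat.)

At 15 seats: Millford 3, Rivermont 6, Ashgrove 6.
At 16 seats: Millford 3, Rivermont 7, Ashgrove 6.
No party's allocation decreased.

none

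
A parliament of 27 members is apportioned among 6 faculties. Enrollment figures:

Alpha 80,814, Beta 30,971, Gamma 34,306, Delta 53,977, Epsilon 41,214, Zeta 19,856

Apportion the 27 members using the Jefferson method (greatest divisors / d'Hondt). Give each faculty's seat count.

Alpha=9, Beta=3, Gamma=3, Delta=6, Epsilon=4, Zeta=2

Standard divisor 261138/27 ≈ 9671.778; standard quotas: Alpha 8.356, Beta 3.202, Gamma 3.547, Delta 5.581, Epsilon 4.261, Zeta 2.053.
Rounding down gives 8, 3, 3, 5, 4, 2 = 25 seats, so the divisor must be adjusted.
With modified divisor 8800: modified quotas Alpha 9.183, Beta 3.519, Gamma 3.898, Delta 6.134, Epsilon 4.683, Zeta 2.256.
Rounding down: Alpha 9, Beta 3, Gamma 3, Delta 6, Epsilon 4, Zeta 2 (total 27).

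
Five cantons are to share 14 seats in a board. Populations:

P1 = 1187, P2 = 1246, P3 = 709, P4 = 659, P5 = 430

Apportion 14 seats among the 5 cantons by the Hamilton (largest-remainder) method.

Total 4231; standard divisor 4231/14 ≈ 302.214.
Standard quotas: P1 3.928, P2 4.123, P3 2.346, P4 2.181, P5 1.423.
Lower quotas: P1 3, P2 4, P3 2, P4 2, P5 1 (sum 12, leaving 2 seats).
Remainders in descending order: P1 0.928, P5 0.423, P3 0.346, P4 0.181, P2 0.123.
The surplus seats go to P1, P5.

P1 4; P2 4; P3 2; P4 2; P5 2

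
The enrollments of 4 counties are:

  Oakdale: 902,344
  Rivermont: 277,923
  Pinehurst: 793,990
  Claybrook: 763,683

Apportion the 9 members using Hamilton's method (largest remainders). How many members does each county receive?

Oakdale: 3; Rivermont: 1; Pinehurst: 3; Claybrook: 2

Total 2737940; standard divisor 2737940/9 ≈ 304215.556.
Standard quotas: Oakdale 2.9661, Rivermont 0.9136, Pinehurst 2.6100, Claybrook 2.5103.
Lower quotas: Oakdale 2, Rivermont 0, Pinehurst 2, Claybrook 2 (sum 6, leaving 3 seats).
Remainders in descending order: Oakdale 0.9661, Rivermont 0.9136, Pinehurst 0.6100, Claybrook 0.5103.
Largest remainders: Oakdale, Rivermont, Pinehurst receive the extra seats.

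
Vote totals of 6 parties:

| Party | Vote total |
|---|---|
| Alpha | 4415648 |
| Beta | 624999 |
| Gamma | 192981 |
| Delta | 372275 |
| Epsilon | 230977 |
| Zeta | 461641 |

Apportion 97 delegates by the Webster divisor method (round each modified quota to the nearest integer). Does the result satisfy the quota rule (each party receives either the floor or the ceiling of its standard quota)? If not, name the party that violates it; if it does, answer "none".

Standard quotas: Alpha 68.003, Beta 9.625, Gamma 2.972, Delta 5.733, Epsilon 3.557, Zeta 7.109.
Webster allocation: Alpha 67, Beta 10, Gamma 3, Delta 6, Epsilon 4, Zeta 7.
Alpha has quota 68.003 (lower 68, upper 69) but receives 67 — outside the quota interval.

Alpha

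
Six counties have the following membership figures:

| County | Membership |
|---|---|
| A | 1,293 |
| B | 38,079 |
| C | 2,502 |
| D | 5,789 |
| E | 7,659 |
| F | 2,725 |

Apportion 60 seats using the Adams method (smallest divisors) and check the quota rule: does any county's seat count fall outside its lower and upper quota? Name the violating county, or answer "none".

Standard quotas: A 1.337, B 39.360, C 2.586, D 5.984, E 7.917, F 2.817.
Adams allocation: A 2, B 38, C 3, D 6, E 8, F 3.
B has quota 39.360 (lower 39, upper 40) but receives 38 — outside the quota interval.

B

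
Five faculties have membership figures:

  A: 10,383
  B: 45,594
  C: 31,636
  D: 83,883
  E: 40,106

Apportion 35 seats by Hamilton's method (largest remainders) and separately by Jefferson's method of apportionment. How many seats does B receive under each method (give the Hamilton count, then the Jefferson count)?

7 and 8

Hamilton: A 2, B 7, C 5, D 14, E 7.
Jefferson: A 1, B 8, C 5, D 14, E 7.
B gets 7 under Hamilton and 8 under Jefferson.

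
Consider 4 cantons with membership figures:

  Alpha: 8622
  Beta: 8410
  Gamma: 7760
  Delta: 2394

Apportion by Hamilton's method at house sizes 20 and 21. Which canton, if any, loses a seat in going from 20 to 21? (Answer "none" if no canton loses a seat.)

none

At 20 seats: Alpha 6, Beta 6, Gamma 6, Delta 2.
At 21 seats: Alpha 7, Beta 6, Gamma 6, Delta 2.
No canton's allocation decreased.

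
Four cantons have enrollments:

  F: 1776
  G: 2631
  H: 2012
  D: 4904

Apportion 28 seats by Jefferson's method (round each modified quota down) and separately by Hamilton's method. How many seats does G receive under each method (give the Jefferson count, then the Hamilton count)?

6 and 7

Jefferson: F 4, G 6, H 5, D 13.
Hamilton: F 4, G 7, H 5, D 12.
G gets 6 under Jefferson and 7 under Hamilton.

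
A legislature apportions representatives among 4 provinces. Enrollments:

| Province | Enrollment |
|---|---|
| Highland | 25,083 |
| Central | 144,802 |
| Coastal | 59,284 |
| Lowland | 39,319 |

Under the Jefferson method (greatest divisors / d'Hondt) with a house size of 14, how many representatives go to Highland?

Standard divisor 268488/14 ≈ 19177.714; standard quotas: Highland 1.308, Central 7.551, Coastal 3.091, Lowland 2.050.
Rounding down gives 1, 7, 3, 2 = 13 seats, so the divisor must be adjusted.
With modified divisor 17100: modified quotas Highland 1.467, Central 8.468, Coastal 3.467, Lowland 2.299.
Rounding down: Highland 1, Central 8, Coastal 3, Lowland 2 (total 14).
Highland receives 1.

1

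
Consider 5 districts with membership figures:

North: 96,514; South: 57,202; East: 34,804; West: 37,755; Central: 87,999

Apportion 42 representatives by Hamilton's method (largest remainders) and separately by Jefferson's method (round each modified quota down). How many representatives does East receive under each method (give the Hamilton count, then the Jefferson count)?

5 and 4

Hamilton: North 13, South 7, East 5, West 5, Central 12.
Jefferson: North 13, South 8, East 4, West 5, Central 12.
East gets 5 under Hamilton and 4 under Jefferson.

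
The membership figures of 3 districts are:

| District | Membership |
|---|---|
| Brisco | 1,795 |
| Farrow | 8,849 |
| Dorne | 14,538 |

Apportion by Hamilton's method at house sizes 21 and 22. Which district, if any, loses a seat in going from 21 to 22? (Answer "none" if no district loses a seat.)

At 21 seats: Brisco 2, Farrow 7, Dorne 12.
At 22 seats: Brisco 1, Farrow 8, Dorne 13.
Brisco drops from 2 to 1.

Brisco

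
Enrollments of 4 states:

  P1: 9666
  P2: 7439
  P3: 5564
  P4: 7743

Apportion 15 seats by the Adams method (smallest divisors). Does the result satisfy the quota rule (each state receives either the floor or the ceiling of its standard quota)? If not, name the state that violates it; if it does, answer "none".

none

Standard quotas: P1 4.768, P2 3.669, P3 2.744, P4 3.819.
Adams allocation: P1 4, P2 4, P3 3, P4 4.
Every allocation lies between the lower and upper quota.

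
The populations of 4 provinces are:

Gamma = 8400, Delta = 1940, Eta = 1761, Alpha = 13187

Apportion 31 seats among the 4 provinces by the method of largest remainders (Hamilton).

Gamma 10; Delta 3; Eta 2; Alpha 16

Total 25288; standard divisor 25288/31 ≈ 815.742.
Standard quotas: Gamma 10.2974, Delta 2.3782, Eta 2.1588, Alpha 16.1657.
Lower quotas: Gamma 10, Delta 2, Eta 2, Alpha 16 (sum 30, leaving 1 seat).
Remainders in descending order: Delta 0.3782, Gamma 0.2974, Alpha 0.1657, Eta 0.1588.
The surplus seat goes to Delta.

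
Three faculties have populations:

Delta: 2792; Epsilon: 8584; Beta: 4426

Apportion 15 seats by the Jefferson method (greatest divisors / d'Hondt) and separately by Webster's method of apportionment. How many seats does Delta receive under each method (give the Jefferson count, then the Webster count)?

2 and 3

Jefferson: Delta 2, Epsilon 9, Beta 4.
Webster: Delta 3, Epsilon 8, Beta 4.
Delta gets 2 under Jefferson and 3 under Webster.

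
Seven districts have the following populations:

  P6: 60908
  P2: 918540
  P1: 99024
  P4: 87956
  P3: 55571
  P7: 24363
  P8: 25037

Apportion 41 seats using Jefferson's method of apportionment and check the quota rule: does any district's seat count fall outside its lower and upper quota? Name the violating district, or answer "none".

P2

Standard quotas: P6 1.964, P2 29.621, P1 3.193, P4 2.836, P3 1.792, P7 0.786, P8 0.807.
Jefferson allocation: P6 2, P2 32, P1 3, P4 3, P3 1, P7 0, P8 0.
P2 has quota 29.621 (lower 29, upper 30) but receives 32 — outside the quota interval.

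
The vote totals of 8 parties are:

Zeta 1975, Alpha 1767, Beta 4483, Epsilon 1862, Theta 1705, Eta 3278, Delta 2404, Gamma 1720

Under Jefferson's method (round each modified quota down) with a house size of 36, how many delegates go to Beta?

Standard divisor 19194/36 ≈ 533.167; standard quotas: Zeta 3.704, Alpha 3.314, Beta 8.408, Epsilon 3.492, Theta 3.198, Eta 6.148, Delta 4.509, Gamma 3.226.
Rounding down gives 3, 3, 8, 3, 3, 6, 4, 3 = 33 seats, so the divisor must be adjusted.
With modified divisor 470: modified quotas Zeta 4.202, Alpha 3.760, Beta 9.538, Epsilon 3.962, Theta 3.628, Eta 6.974, Delta 5.115, Gamma 3.660.
Rounding down: Zeta 4, Alpha 3, Beta 9, Epsilon 3, Theta 3, Eta 6, Delta 5, Gamma 3 (total 36).
Beta receives 9.

9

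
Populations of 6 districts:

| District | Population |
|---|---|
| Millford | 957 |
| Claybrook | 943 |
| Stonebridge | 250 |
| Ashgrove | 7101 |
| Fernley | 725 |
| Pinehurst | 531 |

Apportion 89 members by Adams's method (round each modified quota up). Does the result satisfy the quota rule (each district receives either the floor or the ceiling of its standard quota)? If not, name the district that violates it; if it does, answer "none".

Standard quotas: Millford 8.106, Claybrook 7.988, Stonebridge 2.118, Ashgrove 60.149, Fernley 6.141, Pinehurst 4.498.
Adams allocation: Millford 8, Claybrook 8, Stonebridge 3, Ashgrove 59, Fernley 6, Pinehurst 5.
Ashgrove has quota 60.149 (lower 60, upper 61) but receives 59 — outside the quota interval.

Ashgrove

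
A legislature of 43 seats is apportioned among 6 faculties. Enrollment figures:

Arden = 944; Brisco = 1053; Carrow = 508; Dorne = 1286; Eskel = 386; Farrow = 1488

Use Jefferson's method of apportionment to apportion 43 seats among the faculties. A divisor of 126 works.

With modified divisor 126: modified quotas Arden 7.492, Brisco 8.357, Carrow 4.032, Dorne 10.206, Eskel 3.063, Farrow 11.810.
Rounding down: Arden 7, Brisco 8, Carrow 4, Dorne 10, Eskel 3, Farrow 11 (total 43).

Arden: 7, Brisco: 8, Carrow: 4, Dorne: 10, Eskel: 3, Farrow: 11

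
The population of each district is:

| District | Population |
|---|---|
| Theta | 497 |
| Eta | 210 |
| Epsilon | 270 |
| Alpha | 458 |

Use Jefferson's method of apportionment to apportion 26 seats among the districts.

Standard divisor 1435/26 ≈ 55.192; standard quotas: Theta 9.005, Eta 3.805, Epsilon 4.892, Alpha 8.298.
Rounding down gives 9, 3, 4, 8 = 24 seats, so the divisor must be adjusted.
With modified divisor 52: modified quotas Theta 9.558, Eta 4.038, Epsilon 5.192, Alpha 8.808.
Rounding down: Theta 9, Eta 4, Epsilon 5, Alpha 8 (total 26).

Theta: 9, Eta: 4, Epsilon: 5, Alpha: 8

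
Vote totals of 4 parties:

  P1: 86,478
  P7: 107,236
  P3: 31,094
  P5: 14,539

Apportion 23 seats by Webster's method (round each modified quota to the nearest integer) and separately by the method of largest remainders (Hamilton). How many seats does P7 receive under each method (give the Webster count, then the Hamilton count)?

Webster: P1 8, P7 11, P3 3, P5 1.
Hamilton: P1 8, P7 10, P3 3, P5 2.
P7 gets 11 under Webster and 10 under Hamilton.

11 and 10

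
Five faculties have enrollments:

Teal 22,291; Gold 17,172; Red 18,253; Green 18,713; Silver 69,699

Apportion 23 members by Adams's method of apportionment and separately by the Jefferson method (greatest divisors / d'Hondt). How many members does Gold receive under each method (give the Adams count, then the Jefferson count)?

3 and 2

Adams: Teal 4, Gold 3, Red 3, Green 3, Silver 10.
Jefferson: Teal 3, Gold 2, Red 3, Green 3, Silver 12.
Gold gets 3 under Adams and 2 under Jefferson.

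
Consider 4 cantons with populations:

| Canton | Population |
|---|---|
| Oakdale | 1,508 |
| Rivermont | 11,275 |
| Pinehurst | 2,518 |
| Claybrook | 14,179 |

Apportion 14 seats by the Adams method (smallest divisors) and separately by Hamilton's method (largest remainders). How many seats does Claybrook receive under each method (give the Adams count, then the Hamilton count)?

6 and 7

Adams: Oakdale 1, Rivermont 5, Pinehurst 2, Claybrook 6.
Hamilton: Oakdale 1, Rivermont 5, Pinehurst 1, Claybrook 7.
Claybrook gets 6 under Adams and 7 under Hamilton.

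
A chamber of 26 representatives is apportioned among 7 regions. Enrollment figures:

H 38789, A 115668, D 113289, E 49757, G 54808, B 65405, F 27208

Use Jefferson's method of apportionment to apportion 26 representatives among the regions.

Standard divisor 464924/26 ≈ 17881.692; standard quotas: H 2.169, A 6.469, D 6.335, E 2.783, G 3.065, B 3.658, F 1.522.
Rounding down gives 2, 6, 6, 2, 3, 3, 1 = 23 seats, so the divisor must be adjusted.
With modified divisor 16268: modified quotas H 2.384, A 7.110, D 6.964, E 3.059, G 3.369, B 4.020, F 1.672.
Rounding down: H 2, A 7, D 6, E 3, G 3, B 4, F 1 (total 26).

H 2, A 7, D 6, E 3, G 3, B 4, F 1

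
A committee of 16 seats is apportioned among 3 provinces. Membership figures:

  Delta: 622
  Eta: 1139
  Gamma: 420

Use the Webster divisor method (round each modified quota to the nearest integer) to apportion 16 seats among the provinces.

Delta=5, Eta=8, Gamma=3

Standard divisor 2181/16 ≈ 136.312; standard quotas: Delta 4.563, Eta 8.356, Gamma 3.081.
Rounding to the nearest integer gives Delta 5, Eta 8, Gamma 3 — total 16, matching the house size, so no adjustment is needed.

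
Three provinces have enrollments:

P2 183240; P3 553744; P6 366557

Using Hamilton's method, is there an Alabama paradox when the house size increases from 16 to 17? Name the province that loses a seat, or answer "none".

none

At 16 seats: P2 3, P3 8, P6 5.
At 17 seats: P2 3, P3 8, P6 6.
No province's allocation decreased.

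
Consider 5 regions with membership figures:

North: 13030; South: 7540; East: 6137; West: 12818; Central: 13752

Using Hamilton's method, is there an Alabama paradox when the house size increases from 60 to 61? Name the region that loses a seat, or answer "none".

At 60 seats: North 15, South 9, East 7, West 14, Central 15.
At 61 seats: North 15, South 8, East 7, West 15, Central 16.
South drops from 9 to 8.

South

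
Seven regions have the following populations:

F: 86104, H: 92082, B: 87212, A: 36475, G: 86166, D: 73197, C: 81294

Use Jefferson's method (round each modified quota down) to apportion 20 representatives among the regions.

F 3; H 4; B 3; A 1; G 3; D 3; C 3

Standard divisor 542530/20 ≈ 27126.5; standard quotas: F 3.174, H 3.395, B 3.215, A 1.345, G 3.176, D 2.698, C 2.997.
Rounding down gives 3, 3, 3, 1, 3, 2, 2 = 17 seats, so the divisor must be adjusted.
With modified divisor 22400: modified quotas F 3.844, H 4.111, B 3.893, A 1.628, G 3.847, D 3.268, C 3.629.
Rounding down: F 3, H 4, B 3, A 1, G 3, D 3, C 3 (total 20).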